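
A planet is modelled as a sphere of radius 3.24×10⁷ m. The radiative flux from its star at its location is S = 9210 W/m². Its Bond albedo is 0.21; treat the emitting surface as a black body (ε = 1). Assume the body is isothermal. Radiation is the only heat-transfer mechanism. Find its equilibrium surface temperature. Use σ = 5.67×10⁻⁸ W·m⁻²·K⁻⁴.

At equilibrium, absorbed power = emitted power.
Absorbing cross-section = πr² = 3.298×10¹⁵ m²; emitting surface = 4πr² = 1.319×10¹⁶ m² (ratio 4).
(1−a)S·A_cross = εσ·A_surf·T⁴  ⇒  T⁴ = (1−a)S/(4σ).
T⁴ = 0.790·9210/(4·5.67×10⁻⁸) = 3.208×10¹⁰ K⁴.
T = (3.208×10¹⁰)^(1/4).

T ≈ 423 K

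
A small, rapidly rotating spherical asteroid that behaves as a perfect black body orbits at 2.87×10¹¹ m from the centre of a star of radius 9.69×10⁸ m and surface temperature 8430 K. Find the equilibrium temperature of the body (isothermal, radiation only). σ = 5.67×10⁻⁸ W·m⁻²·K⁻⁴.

T ≈ 346 K

The star's surface emits σT_*⁴; at distance d the flux is S = σT_*⁴(R_*/d)².
S = 5.67×10⁻⁸·(8430)⁴·(9.69×10⁸/2.87×10¹¹)² = 3264 W/m².
For an isothermal sphere T⁴ = (1−a)S/(4σ) = 1.439×10¹⁰ K⁴.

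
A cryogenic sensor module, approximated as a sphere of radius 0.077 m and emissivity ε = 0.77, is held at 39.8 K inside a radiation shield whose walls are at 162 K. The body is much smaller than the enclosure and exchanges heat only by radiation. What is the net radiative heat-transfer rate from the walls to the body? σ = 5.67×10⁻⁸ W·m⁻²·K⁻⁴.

For a small grey body in a large enclosure: P_net = εσA(T_body⁴ − T_wall⁴).
A = 4πr² = 0.07451 m²; T_body⁴ − T_wall⁴ = 2.509×10⁶ − 6.887×10⁸ = -6.862×10⁸ K⁴.
|P_net| = 0.77·5.67×10⁻⁸·0.07451·6.862×10⁸.

P_net ≈ 2.23 W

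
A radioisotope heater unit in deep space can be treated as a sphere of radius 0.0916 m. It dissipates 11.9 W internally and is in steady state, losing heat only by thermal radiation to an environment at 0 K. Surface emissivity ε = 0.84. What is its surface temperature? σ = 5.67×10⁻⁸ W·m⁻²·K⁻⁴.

T ≈ 221 K

Steady state: internal power = radiated power, P = εσA T⁴.
Radiating area A = 4πr² = 0.1054 m².
T⁴ = P/(εσA) = 11.9/(0.84·5.67×10⁻⁸·0.1054) = 2.370×10⁹ K⁴.
T = (2.370×10⁹)^(1/4).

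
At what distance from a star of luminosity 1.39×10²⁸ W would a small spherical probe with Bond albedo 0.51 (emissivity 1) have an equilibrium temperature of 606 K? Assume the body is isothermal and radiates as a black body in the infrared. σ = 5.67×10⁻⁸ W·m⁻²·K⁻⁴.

d ≈ 1.33×10¹¹ m

For an isothermal black-emitting sphere, (1−a)S·πr² = σ·4πr²·T⁴ ⇒ S = 4σT⁴/(1−a).
S = 4·5.67×10⁻⁸·(606)⁴/0.490 = 62420 W/m².
Flux falls as S = L/(4πd²), so d = √(L/(4πS)) = √(1.39×10²⁸/(4π·62420)).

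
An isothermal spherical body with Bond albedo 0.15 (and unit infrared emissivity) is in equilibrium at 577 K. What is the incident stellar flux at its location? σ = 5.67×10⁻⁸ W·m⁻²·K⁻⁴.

S ≈ 29600 W/m²

(1−a)S·πr² = σ·4πr²·T⁴ ⇒ S = 4σT⁴/(1−a).
S = 4·5.67×10⁻⁸·1.108×10¹¹/0.850.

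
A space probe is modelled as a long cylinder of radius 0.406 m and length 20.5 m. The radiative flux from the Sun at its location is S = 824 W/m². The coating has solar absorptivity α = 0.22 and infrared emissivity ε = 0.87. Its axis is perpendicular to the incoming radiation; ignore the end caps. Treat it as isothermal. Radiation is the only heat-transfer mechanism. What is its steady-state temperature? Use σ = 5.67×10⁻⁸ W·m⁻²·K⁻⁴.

T ≈ 185 K

At equilibrium, absorbed power = emitted power.
Absorbing cross-section = 2rL = 16.65 m²; emitting surface = 2πrL = 52.29 m² (ratio π).
αS·A_cross = εσ·A_surf·T⁴  ⇒  T⁴ = αS/(ε·πσ).
T⁴ = 0.220·824/(0.87·π·5.67×10⁻⁸) = 1.170×10⁹ K⁴.
T = (1.170×10⁹)^(1/4).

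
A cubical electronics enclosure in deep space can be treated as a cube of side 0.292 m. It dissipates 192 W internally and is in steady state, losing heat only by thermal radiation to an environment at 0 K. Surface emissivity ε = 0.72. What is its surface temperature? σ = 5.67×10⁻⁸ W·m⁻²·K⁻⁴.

Steady state: internal power = radiated power, P = εσA T⁴.
Radiating area A = 6L² = 0.5116 m².
T⁴ = P/(εσA) = 192/(0.72·5.67×10⁻⁸·0.5116) = 9.193×10⁹ K⁴.
T = (9.193×10⁹)^(1/4).

T ≈ 310 K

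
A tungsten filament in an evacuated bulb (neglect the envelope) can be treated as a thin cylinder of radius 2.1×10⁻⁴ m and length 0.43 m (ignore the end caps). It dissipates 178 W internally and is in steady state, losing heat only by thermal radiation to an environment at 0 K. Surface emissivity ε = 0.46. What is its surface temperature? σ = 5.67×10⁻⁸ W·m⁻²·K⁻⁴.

T ≈ 1860 K

Steady state: internal power = radiated power, P = εσA T⁴.
Radiating area A = 2πrL = 5.674×10⁻⁴ m².
T⁴ = P/(εσA) = 178/(0.46·5.67×10⁻⁸·5.674×10⁻⁴) = 1.203×10¹³ K⁴.
T = (1.203×10¹³)^(1/4).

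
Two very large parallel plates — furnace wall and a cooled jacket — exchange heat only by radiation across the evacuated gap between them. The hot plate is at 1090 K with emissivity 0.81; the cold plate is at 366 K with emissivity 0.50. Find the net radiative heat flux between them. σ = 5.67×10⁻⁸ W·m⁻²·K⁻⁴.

For two infinite grey parallel plates, q = σ(T₁⁴ − T₂⁴)/(1/ε₁ + 1/ε₂ − 1).
T₁⁴ − T₂⁴ = 1.412×10¹² − 1.794×10¹⁰ = 1.394×10¹² K⁴.
1/ε₁ + 1/ε₂ − 1 = 1.235 + 2.000 − 1 = 2.235.
q = 5.67×10⁻⁸ × 1.394×10¹² / 2.235.

q ≈ 35400 W/m²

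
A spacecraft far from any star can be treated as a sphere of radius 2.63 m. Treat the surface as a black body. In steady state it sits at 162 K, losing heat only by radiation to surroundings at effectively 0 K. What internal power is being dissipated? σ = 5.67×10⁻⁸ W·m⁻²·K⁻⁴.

P ≈ 3390 W

Steady state: P = εσA T⁴.
A = 4πr² = 86.92 m²; T⁴ = (162)⁴ = 6.887×10⁸ K⁴.
P = 1.0 × 5.67×10⁻⁸ × 86.92 × 6.887×10⁸.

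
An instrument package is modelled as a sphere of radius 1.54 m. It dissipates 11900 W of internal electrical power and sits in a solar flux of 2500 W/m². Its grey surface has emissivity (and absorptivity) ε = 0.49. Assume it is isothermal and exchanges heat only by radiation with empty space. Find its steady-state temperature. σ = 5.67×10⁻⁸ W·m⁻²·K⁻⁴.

T ≈ 399 K

At steady state, absorbed solar power + internal power = radiated power.
Absorbed: α·S·A_cross = 0.49·2500·7.451 = 9127 W (cross-section πr²).
Total input = 9127 + 11900 = 21030 W.
Radiated: εσ·A_surf·T⁴ with A_surf = 4πr² = 29.80 m².
T⁴ = 21030/(0.49·5.67×10⁻⁸·29.80) = 2.539×10¹⁰ K⁴.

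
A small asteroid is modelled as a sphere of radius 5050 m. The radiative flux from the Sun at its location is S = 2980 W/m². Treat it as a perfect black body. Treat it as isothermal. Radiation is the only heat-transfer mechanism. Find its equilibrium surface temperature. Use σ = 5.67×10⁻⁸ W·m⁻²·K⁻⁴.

T ≈ 339 K

At equilibrium, absorbed power = emitted power.
Absorbing cross-section = πr² = 8.012×10⁷ m²; emitting surface = 4πr² = 3.205×10⁸ m² (ratio 4).
S·A_cross = εσ·A_surf·T⁴  ⇒  T⁴ = S/(4σ).
T⁴ = 1.00·2980/(4·5.67×10⁻⁸) = 1.314×10¹⁰ K⁴.
T = (1.314×10¹⁰)^(1/4).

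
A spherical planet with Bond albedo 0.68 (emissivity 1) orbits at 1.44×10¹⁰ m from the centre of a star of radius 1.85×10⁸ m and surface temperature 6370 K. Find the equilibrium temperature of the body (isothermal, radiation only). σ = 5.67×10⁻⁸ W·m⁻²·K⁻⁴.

T ≈ 384 K

The star's surface emits σT_*⁴; at distance d the flux is S = σT_*⁴(R_*/d)².
S = 5.67×10⁻⁸·(6370)⁴·(1.85×10⁸/1.44×10¹⁰)² = 15410 W/m².
For an isothermal sphere T⁴ = (1−a)S/(4σ) = 2.174×10¹⁰ K⁴.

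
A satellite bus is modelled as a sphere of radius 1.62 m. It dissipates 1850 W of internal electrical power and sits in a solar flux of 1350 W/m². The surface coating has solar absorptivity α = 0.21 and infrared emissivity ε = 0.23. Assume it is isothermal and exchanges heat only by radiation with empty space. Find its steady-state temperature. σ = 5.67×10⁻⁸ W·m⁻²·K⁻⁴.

At steady state, absorbed solar power + internal power = radiated power.
Absorbed: α·S·A_cross = 0.21·1350·8.245 = 2337 W (cross-section πr²).
Total input = 2337 + 1850 = 4187 W.
Radiated: εσ·A_surf·T⁴ with A_surf = 4πr² = 32.98 m².
T⁴ = 4187/(0.23·5.67×10⁻⁸·32.98) = 9.736×10⁹ K⁴.

T ≈ 314 K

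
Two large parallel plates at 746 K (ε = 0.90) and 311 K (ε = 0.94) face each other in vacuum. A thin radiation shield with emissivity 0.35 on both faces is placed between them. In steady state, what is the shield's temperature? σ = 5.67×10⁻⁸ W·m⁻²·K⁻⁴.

T_s ≈ 631 K

In steady state the net flux on the hot side equals that on the cold side.
σ(T₁⁴−T_s⁴)/D₁ = σ(T_s⁴−T₂⁴)/D₂, with D₁ = 1/ε₁+1/ε_s−1 = 2.968, D₂ = 1/ε_s+1/ε₂−1 = 2.921.
Solve for T_s⁴: T_s⁴ = (D₂·T₁⁴ + D₁·T₂⁴)/(D₁+D₂) = 1.583×10¹¹ K⁴.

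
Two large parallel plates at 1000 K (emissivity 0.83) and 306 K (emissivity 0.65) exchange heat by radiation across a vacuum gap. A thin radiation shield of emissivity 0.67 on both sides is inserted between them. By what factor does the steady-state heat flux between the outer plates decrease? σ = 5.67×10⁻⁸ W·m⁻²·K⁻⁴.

Without shield: q₀ = σΔ(T⁴)/(1/ε₁+1/ε₂−1) with denominator 1.743.
With shield the two gaps are in series; the resistances add: (1/ε₁+1/ε_s−1)+(1/ε_s+1/ε₂−1) = 1.697+2.031 = 3.728.
Heat-flux ratio q₀/q = 3.728/1.743.

factor ≈ 2.14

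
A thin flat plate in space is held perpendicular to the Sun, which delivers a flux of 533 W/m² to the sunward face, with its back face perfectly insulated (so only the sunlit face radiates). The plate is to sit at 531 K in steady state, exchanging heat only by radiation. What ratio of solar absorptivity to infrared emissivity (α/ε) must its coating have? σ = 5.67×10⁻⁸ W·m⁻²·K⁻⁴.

Balance: αS·A = εσ·1A·T⁴ ⇒ α/ε = σT⁴/S.
α/ε = 5.67×10⁻⁸·(531)⁴/533 = 5.67×10⁻⁸·7.950×10¹⁰/533.

α/ε ≈ 8.46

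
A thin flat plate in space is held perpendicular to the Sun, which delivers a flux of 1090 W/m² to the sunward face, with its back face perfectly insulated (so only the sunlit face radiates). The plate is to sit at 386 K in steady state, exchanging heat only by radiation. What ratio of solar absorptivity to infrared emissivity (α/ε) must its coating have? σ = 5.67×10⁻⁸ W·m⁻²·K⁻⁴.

α/ε ≈ 1.15

Balance: αS·A = εσ·1A·T⁴ ⇒ α/ε = σT⁴/S.
α/ε = 5.67×10⁻⁸·(386)⁴/1090 = 5.67×10⁻⁸·2.220×10¹⁰/1090.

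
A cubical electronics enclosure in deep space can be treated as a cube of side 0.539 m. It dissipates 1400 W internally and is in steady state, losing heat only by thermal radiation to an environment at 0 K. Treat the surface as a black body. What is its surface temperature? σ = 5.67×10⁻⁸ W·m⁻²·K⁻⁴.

T ≈ 345 K

Steady state: internal power = radiated power, P = εσA T⁴.
Radiating area A = 6L² = 1.743 m².
T⁴ = P/(εσA) = 1400/(1.0·5.67×10⁻⁸·1.743) = 1.416×10¹⁰ K⁴.
T = (1.416×10¹⁰)^(1/4).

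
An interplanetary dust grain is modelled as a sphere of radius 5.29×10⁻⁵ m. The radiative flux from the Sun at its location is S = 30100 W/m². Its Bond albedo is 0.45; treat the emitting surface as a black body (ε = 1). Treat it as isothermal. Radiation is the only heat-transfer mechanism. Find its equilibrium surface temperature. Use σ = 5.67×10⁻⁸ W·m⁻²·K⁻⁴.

T ≈ 520 K

At equilibrium, absorbed power = emitted power.
Absorbing cross-section = πr² = 8.791×10⁻⁹ m²; emitting surface = 4πr² = 3.517×10⁻⁸ m² (ratio 4).
(1−a)S·A_cross = εσ·A_surf·T⁴  ⇒  T⁴ = (1−a)S/(4σ).
T⁴ = 0.550·30100/(4·5.67×10⁻⁸) = 7.299×10¹⁰ K⁴.
T = (7.299×10¹⁰)^(1/4).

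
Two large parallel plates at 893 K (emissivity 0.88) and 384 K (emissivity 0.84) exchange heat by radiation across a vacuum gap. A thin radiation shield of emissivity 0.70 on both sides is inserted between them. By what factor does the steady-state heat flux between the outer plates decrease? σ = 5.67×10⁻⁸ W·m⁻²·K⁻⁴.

factor ≈ 2.40

Without shield: q₀ = σΔ(T⁴)/(1/ε₁+1/ε₂−1) with denominator 1.327.
With shield the two gaps are in series; the resistances add: (1/ε₁+1/ε_s−1)+(1/ε_s+1/ε₂−1) = 1.565+1.619 = 3.184.
Heat-flux ratio q₀/q = 3.184/1.327.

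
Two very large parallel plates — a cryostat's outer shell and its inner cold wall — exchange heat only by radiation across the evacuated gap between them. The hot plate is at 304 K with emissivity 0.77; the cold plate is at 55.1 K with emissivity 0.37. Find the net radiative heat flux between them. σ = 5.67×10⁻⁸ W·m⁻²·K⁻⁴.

q ≈ 161 W/m²

For two infinite grey parallel plates, q = σ(T₁⁴ − T₂⁴)/(1/ε₁ + 1/ε₂ − 1).
T₁⁴ − T₂⁴ = 8.541×10⁹ − 9.217×10⁶ = 8.531×10⁹ K⁴.
1/ε₁ + 1/ε₂ − 1 = 1.299 + 2.703 − 1 = 3.001.
q = 5.67×10⁻⁸ × 8.531×10⁹ / 3.001.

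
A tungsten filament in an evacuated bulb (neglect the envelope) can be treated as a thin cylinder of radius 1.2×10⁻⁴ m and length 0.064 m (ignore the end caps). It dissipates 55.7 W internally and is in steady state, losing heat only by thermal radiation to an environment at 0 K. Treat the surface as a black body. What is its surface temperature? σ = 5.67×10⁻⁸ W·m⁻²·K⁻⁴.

Steady state: internal power = radiated power, P = εσA T⁴.
Radiating area A = 2πrL = 4.825×10⁻⁵ m².
T⁴ = P/(εσA) = 55.7/(1.0·5.67×10⁻⁸·4.825×10⁻⁵) = 2.036×10¹³ K⁴.
T = (2.036×10¹³)^(1/4).

T ≈ 2120 K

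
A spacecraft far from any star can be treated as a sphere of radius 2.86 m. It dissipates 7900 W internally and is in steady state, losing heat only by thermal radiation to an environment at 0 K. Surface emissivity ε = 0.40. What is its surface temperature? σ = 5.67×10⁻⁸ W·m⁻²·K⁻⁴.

T ≈ 241 K

Steady state: internal power = radiated power, P = εσA T⁴.
Radiating area A = 4πr² = 102.8 m².
T⁴ = P/(εσA) = 7900/(0.40·5.67×10⁻⁸·102.8) = 3.389×10⁹ K⁴.
T = (3.389×10⁹)^(1/4).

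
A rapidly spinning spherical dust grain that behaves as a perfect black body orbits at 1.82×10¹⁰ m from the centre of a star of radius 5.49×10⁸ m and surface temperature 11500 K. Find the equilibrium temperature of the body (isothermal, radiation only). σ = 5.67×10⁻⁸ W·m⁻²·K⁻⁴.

The star's surface emits σT_*⁴; at distance d the flux is S = σT_*⁴(R_*/d)².
S = 5.67×10⁻⁸·(11500)⁴·(5.49×10⁸/1.82×10¹⁰)² = 9.024×10⁵ W/m².
For an isothermal sphere T⁴ = (1−a)S/(4σ) = 3.979×10¹² K⁴.

T ≈ 1410 K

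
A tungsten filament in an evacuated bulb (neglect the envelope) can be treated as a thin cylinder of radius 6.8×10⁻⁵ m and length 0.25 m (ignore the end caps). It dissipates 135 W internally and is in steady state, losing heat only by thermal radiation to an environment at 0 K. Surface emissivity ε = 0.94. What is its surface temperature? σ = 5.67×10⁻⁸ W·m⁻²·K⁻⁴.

Steady state: internal power = radiated power, P = εσA T⁴.
Radiating area A = 2πrL = 1.068×10⁻⁴ m².
T⁴ = P/(εσA) = 135/(0.94·5.67×10⁻⁸·1.068×10⁻⁴) = 2.371×10¹³ K⁴.
T = (2.371×10¹³)^(1/4).

T ≈ 2210 K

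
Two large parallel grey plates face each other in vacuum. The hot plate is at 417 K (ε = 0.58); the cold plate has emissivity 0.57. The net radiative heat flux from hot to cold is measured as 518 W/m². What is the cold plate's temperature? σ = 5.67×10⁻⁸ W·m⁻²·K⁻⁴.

q = σ(T₁⁴ − T₂⁴)/(1/ε₁ + 1/ε₂ − 1); denominator = 2.479.
T₂⁴ = T₁⁴ − q·(1/ε₁+1/ε₂−1)/σ = 3.024×10¹⁰ − 518·2.479/5.67×10⁻⁸
    = 7.594×10⁹ K⁴.

T₂ ≈ 295 K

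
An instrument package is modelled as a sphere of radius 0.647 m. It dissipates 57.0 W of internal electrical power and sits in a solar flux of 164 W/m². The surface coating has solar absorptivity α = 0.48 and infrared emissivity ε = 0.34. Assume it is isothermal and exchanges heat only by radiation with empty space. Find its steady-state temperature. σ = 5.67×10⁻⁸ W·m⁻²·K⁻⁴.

T ≈ 199 K

At steady state, absorbed solar power + internal power = radiated power.
Absorbed: α·S·A_cross = 0.48·164·1.315 = 103.5 W (cross-section πr²).
Total input = 103.5 + 57.0 = 160.5 W.
Radiated: εσ·A_surf·T⁴ with A_surf = 4πr² = 5.260 m².
T⁴ = 160.5/(0.34·5.67×10⁻⁸·5.260) = 1.583×10⁹ K⁴.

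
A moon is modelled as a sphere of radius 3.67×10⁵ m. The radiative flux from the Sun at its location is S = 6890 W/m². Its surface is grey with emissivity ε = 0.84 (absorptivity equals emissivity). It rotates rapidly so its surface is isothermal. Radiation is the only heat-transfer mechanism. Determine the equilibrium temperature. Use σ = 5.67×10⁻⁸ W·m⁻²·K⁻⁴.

T ≈ 417 K

At equilibrium, absorbed power = emitted power.
Absorbing cross-section = πr² = 4.231×10¹¹ m²; emitting surface = 4πr² = 1.693×10¹² m² (ratio 4).
εS·A_cross = εσ·A_surf·T⁴  ⇒  T⁴ = S/(4σ)   (ε cancels).
T⁴ = 6890/(4·5.67×10⁻⁸) = 3.038×10¹⁰ K⁴.
T = (3.038×10¹⁰)^(1/4).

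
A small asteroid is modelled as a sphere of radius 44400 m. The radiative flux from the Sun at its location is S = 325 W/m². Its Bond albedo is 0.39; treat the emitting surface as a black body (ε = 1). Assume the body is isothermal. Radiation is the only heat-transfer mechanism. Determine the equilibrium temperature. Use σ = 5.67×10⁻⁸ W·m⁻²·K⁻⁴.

At equilibrium, absorbed power = emitted power.
Absorbing cross-section = πr² = 6.193×10⁹ m²; emitting surface = 4πr² = 2.477×10¹⁰ m² (ratio 4).
(1−a)S·A_cross = εσ·A_surf·T⁴  ⇒  T⁴ = (1−a)S/(4σ).
T⁴ = 0.610·325/(4·5.67×10⁻⁸) = 8.741×10⁸ K⁴.
T = (8.741×10⁸)^(1/4).

T ≈ 172 K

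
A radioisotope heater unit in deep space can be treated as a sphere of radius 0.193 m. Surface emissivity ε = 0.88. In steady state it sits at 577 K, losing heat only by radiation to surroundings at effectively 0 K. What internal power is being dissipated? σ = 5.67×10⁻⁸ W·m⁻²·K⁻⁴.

P ≈ 2590 W

Steady state: P = εσA T⁴.
A = 4πr² = 0.4681 m²; T⁴ = (577)⁴ = 1.108×10¹¹ K⁴.
P = 0.88 × 5.67×10⁻⁸ × 0.4681 × 1.108×10¹¹.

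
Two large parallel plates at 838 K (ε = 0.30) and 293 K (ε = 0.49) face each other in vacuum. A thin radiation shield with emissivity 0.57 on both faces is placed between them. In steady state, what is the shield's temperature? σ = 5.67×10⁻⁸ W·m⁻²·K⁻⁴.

In steady state the net flux on the hot side equals that on the cold side.
σ(T₁⁴−T_s⁴)/D₁ = σ(T_s⁴−T₂⁴)/D₂, with D₁ = 1/ε₁+1/ε_s−1 = 4.088, D₂ = 1/ε_s+1/ε₂−1 = 2.795.
Solve for T_s⁴: T_s⁴ = (D₂·T₁⁴ + D₁·T₂⁴)/(D₁+D₂) = 2.046×10¹¹ K⁴.

T_s ≈ 673 K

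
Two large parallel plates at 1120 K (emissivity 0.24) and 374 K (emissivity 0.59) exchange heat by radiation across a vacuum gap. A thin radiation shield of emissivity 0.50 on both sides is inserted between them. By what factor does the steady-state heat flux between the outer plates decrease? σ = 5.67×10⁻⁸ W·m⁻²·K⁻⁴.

factor ≈ 1.62

Without shield: q₀ = σΔ(T⁴)/(1/ε₁+1/ε₂−1) with denominator 4.862.
With shield the two gaps are in series; the resistances add: (1/ε₁+1/ε_s−1)+(1/ε_s+1/ε₂−1) = 5.167+2.695 = 7.862.
Heat-flux ratio q₀/q = 7.862/4.862.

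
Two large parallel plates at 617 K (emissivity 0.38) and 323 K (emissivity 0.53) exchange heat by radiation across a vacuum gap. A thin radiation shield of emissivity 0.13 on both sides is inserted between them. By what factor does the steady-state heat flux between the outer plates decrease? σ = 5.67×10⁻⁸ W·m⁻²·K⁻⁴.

Without shield: q₀ = σΔ(T⁴)/(1/ε₁+1/ε₂−1) with denominator 3.518.
With shield the two gaps are in series; the resistances add: (1/ε₁+1/ε_s−1)+(1/ε_s+1/ε₂−1) = 9.324+8.579 = 17.90.
Heat-flux ratio q₀/q = 17.90/3.518.

factor ≈ 5.09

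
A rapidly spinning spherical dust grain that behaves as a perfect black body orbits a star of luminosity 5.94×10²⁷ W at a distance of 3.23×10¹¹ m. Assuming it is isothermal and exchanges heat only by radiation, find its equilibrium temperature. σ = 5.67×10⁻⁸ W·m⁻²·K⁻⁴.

T ≈ 376 K

First find the stellar flux at distance d: S = L/(4πd²) = 5.94×10²⁷/(4π·(3.23×10¹¹)²) = 4531 W/m².
For an isothermal sphere, absorbed (1−a)S·πr² = emitted σ·4πr²·T⁴, so T⁴ = (1−a)S/(4σ).
T⁴ = 1.00·4531/(4·5.67×10⁻⁸) = 1.998×10¹⁰ K⁴.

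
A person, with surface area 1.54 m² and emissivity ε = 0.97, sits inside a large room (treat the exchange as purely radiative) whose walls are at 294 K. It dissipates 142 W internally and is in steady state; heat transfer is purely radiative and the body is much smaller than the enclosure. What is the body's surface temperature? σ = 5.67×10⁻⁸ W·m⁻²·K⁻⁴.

For a small grey body in a large enclosure, net radiated power = εσA(T⁴ − T_w⁴).
Steady state: P = εσA(T⁴ − T_w⁴) with A = 1.54 m².
T⁴ = P/(εσA) + T_w⁴ = 142/(0.97·5.67×10⁻⁸·1.540) + (294)⁴
    = 1.677×10⁹ + 7.471×10⁹ = 9.148×10⁹ K⁴.

T ≈ 309 K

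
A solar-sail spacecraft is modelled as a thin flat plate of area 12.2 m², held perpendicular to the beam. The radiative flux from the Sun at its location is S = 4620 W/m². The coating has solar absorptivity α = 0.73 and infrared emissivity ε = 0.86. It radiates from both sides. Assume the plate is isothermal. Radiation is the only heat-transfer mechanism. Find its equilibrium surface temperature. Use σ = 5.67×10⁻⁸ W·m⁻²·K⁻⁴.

T ≈ 431 K

At equilibrium, absorbed power = emitted power.
Absorbing cross-section = A = 12.20 m²; emitting surface = 2A = 24.40 m² (ratio 2).
αS·A_cross = εσ·A_surf·T⁴  ⇒  T⁴ = αS/(ε·2σ).
T⁴ = 0.730·4620/(0.86·2·5.67×10⁻⁸) = 3.458×10¹⁰ K⁴.
T = (3.458×10¹⁰)^(1/4).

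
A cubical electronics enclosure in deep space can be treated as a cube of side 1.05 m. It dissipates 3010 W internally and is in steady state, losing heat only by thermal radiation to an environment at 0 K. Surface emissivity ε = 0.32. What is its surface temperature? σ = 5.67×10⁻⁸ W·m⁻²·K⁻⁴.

Steady state: internal power = radiated power, P = εσA T⁴.
Radiating area A = 6L² = 6.615 m².
T⁴ = P/(εσA) = 3010/(0.32·5.67×10⁻⁸·6.615) = 2.508×10¹⁰ K⁴.
T = (2.508×10¹⁰)^(1/4).

T ≈ 398 K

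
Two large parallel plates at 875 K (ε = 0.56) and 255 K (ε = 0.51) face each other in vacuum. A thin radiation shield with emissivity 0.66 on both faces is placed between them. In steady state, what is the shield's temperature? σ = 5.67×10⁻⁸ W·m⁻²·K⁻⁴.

T_s ≈ 744 K

In steady state the net flux on the hot side equals that on the cold side.
σ(T₁⁴−T_s⁴)/D₁ = σ(T_s⁴−T₂⁴)/D₂, with D₁ = 1/ε₁+1/ε_s−1 = 2.301, D₂ = 1/ε_s+1/ε₂−1 = 2.476.
Solve for T_s⁴: T_s⁴ = (D₂·T₁⁴ + D₁·T₂⁴)/(D₁+D₂) = 3.059×10¹¹ K⁴.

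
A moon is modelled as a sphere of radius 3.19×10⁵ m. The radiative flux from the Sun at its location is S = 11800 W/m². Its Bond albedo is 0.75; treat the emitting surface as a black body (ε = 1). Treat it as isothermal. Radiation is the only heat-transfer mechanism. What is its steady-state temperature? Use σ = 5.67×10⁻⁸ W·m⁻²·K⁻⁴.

At equilibrium, absorbed power = emitted power.
Absorbing cross-section = πr² = 3.197×10¹¹ m²; emitting surface = 4πr² = 1.279×10¹² m² (ratio 4).
(1−a)S·A_cross = εσ·A_surf·T⁴  ⇒  T⁴ = (1−a)S/(4σ).
T⁴ = 0.250·11800/(4·5.67×10⁻⁸) = 1.301×10¹⁰ K⁴.
T = (1.301×10¹⁰)^(1/4).

T ≈ 338 K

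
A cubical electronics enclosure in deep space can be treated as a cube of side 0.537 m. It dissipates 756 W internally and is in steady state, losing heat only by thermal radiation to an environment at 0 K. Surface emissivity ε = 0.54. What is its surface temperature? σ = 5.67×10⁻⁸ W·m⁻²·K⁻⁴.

T ≈ 346 K

Steady state: internal power = radiated power, P = εσA T⁴.
Radiating area A = 6L² = 1.730 m².
T⁴ = P/(εσA) = 756/(0.54·5.67×10⁻⁸·1.730) = 1.427×10¹⁰ K⁴.
T = (1.427×10¹⁰)^(1/4).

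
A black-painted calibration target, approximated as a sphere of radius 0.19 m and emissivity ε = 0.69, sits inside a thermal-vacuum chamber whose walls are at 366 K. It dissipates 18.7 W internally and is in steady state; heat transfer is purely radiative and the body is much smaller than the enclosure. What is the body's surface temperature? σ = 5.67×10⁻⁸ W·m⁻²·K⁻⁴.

For a small grey body in a large enclosure, net radiated power = εσA(T⁴ − T_w⁴).
Steady state: P = εσA(T⁴ − T_w⁴) with A = 4πr² = 0.4536 m².
T⁴ = P/(εσA) + T_w⁴ = 18.7/(0.69·5.67×10⁻⁸·0.4536) + (366)⁴
    = 1.054×10⁹ + 1.794×10¹⁰ = 1.900×10¹⁰ K⁴.

T ≈ 371 K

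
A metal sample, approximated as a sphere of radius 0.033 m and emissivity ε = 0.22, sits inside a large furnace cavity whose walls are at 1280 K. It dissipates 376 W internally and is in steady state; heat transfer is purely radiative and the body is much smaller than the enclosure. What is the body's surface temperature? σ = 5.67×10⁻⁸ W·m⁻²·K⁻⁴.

T ≈ 1490 K

For a small grey body in a large enclosure, net radiated power = εσA(T⁴ − T_w⁴).
Steady state: P = εσA(T⁴ − T_w⁴) with A = 4πr² = 0.01368 m².
T⁴ = P/(εσA) + T_w⁴ = 376/(0.22·5.67×10⁻⁸·0.01368) + (1280)⁴
    = 2.203×10¹² + 2.684×10¹² = 4.887×10¹² K⁴.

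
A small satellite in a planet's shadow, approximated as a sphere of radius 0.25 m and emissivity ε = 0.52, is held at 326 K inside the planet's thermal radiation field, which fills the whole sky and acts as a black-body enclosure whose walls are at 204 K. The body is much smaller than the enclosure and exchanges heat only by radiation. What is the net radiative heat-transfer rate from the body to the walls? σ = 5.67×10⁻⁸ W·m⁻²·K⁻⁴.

For a small grey body in a large enclosure: P_net = εσA(T_body⁴ − T_wall⁴).
A = 4πr² = 0.7854 m²; T_body⁴ − T_wall⁴ = 1.129×10¹⁰ − 1.732×10⁹ = 9.563×10⁹ K⁴.
|P_net| = 0.52·5.67×10⁻⁸·0.7854·9.563×10⁹.

P_net ≈ 221 W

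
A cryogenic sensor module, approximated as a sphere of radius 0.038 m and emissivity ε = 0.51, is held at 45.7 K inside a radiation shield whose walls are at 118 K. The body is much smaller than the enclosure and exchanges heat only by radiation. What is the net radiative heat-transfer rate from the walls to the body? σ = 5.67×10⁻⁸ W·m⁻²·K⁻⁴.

P_net ≈ 0.0994 W

For a small grey body in a large enclosure: P_net = εσA(T_body⁴ − T_wall⁴).
A = 4πr² = 0.01815 m²; T_body⁴ − T_wall⁴ = 4.362×10⁶ − 1.939×10⁸ = -1.895×10⁸ K⁴.
|P_net| = 0.51·5.67×10⁻⁸·0.01815·1.895×10⁸.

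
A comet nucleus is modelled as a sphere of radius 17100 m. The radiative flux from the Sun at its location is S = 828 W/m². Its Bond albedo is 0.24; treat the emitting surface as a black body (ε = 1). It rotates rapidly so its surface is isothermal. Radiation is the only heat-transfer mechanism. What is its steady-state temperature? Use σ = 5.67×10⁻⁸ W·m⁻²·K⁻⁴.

At equilibrium, absorbed power = emitted power.
Absorbing cross-section = πr² = 9.186×10⁸ m²; emitting surface = 4πr² = 3.675×10⁹ m² (ratio 4).
(1−a)S·A_cross = εσ·A_surf·T⁴  ⇒  T⁴ = (1−a)S/(4σ).
T⁴ = 0.760·828/(4·5.67×10⁻⁸) = 2.775×10⁹ K⁴.
T = (2.775×10⁹)^(1/4).

T ≈ 230 K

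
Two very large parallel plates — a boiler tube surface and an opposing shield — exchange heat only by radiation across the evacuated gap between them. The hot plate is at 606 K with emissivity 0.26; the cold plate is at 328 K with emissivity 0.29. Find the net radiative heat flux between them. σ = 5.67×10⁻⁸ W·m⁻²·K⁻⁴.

For two infinite grey parallel plates, q = σ(T₁⁴ − T₂⁴)/(1/ε₁ + 1/ε₂ − 1).
T₁⁴ − T₂⁴ = 1.349×10¹¹ − 1.157×10¹⁰ = 1.233×10¹¹ K⁴.
1/ε₁ + 1/ε₂ − 1 = 3.846 + 3.448 − 1 = 6.294.
q = 5.67×10⁻⁸ × 1.233×10¹¹ / 6.294.

q ≈ 1110 W/m²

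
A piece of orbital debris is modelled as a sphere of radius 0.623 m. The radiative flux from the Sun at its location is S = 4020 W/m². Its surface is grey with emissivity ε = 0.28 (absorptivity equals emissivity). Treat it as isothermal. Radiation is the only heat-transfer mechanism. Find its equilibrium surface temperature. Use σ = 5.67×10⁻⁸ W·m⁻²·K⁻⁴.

At equilibrium, absorbed power = emitted power.
Absorbing cross-section = πr² = 1.219 m²; emitting surface = 4πr² = 4.877 m² (ratio 4).
εS·A_cross = εσ·A_surf·T⁴  ⇒  T⁴ = S/(4σ)   (ε cancels).
T⁴ = 4020/(4·5.67×10⁻⁸) = 1.772×10¹⁰ K⁴.
T = (1.772×10¹⁰)^(1/4).

T ≈ 365 K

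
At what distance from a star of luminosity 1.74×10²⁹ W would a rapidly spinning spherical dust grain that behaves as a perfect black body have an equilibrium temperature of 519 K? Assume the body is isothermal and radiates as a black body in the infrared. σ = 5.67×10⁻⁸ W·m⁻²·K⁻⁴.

d ≈ 9.17×10¹¹ m

For an isothermal black-emitting sphere, (1−a)S·πr² = σ·4πr²·T⁴ ⇒ S = 4σT⁴/(1−a).
S = 4·5.67×10⁻⁸·(519)⁴/1.00 = 16460 W/m².
Flux falls as S = L/(4πd²), so d = √(L/(4πS)) = √(1.74×10²⁹/(4π·16460)).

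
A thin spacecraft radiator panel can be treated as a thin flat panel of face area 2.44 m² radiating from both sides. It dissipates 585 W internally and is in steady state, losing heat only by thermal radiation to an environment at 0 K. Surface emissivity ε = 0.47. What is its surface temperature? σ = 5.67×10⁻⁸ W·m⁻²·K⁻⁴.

Steady state: internal power = radiated power, P = εσA T⁴.
Radiating area A = 2·2.44 = 4.880 m².
T⁴ = P/(εσA) = 585/(0.47·5.67×10⁻⁸·4.880) = 4.498×10⁹ K⁴.
T = (4.498×10⁹)^(1/4).

T ≈ 259 K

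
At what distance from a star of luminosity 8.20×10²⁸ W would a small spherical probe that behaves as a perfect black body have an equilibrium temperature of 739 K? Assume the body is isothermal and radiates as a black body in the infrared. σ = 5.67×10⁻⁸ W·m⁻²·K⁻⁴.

d ≈ 3.11×10¹¹ m

For an isothermal black-emitting sphere, (1−a)S·πr² = σ·4πr²·T⁴ ⇒ S = 4σT⁴/(1−a).
S = 4·5.67×10⁻⁸·(739)⁴/1.00 = 67640 W/m².
Flux falls as S = L/(4πd²), so d = √(L/(4πS)) = √(8.20×10²⁸/(4π·67640)).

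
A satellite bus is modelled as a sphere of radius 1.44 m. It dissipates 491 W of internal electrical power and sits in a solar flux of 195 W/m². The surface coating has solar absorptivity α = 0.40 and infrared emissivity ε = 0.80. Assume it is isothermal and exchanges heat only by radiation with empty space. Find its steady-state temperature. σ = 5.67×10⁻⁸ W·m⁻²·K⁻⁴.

T ≈ 171 K

At steady state, absorbed solar power + internal power = radiated power.
Absorbed: α·S·A_cross = 0.40·195·6.514 = 508.1 W (cross-section πr²).
Total input = 508.1 + 491 = 999.1 W.
Radiated: εσ·A_surf·T⁴ with A_surf = 4πr² = 26.06 m².
T⁴ = 999.1/(0.80·5.67×10⁻⁸·26.06) = 8.453×10⁸ K⁴.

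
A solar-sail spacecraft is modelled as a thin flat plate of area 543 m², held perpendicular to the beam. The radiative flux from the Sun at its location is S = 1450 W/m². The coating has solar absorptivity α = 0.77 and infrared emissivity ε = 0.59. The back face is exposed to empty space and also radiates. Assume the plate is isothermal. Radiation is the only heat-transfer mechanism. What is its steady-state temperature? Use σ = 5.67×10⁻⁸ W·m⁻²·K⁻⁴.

At equilibrium, absorbed power = emitted power.
Absorbing cross-section = A = 543.0 m²; emitting surface = 2A = 1086 m² (ratio 2).
αS·A_cross = εσ·A_surf·T⁴  ⇒  T⁴ = αS/(ε·2σ).
T⁴ = 0.770·1450/(0.59·2·5.67×10⁻⁸) = 1.669×10¹⁰ K⁴.
T = (1.669×10¹⁰)^(1/4).

T ≈ 359 K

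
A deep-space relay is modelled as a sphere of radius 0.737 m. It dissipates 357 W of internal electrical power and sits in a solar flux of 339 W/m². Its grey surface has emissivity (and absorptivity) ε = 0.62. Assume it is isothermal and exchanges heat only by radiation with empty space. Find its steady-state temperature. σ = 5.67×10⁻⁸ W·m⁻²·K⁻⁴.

At steady state, absorbed solar power + internal power = radiated power.
Absorbed: α·S·A_cross = 0.62·339·1.706 = 358.7 W (cross-section πr²).
Total input = 358.7 + 357 = 715.7 W.
Radiated: εσ·A_surf·T⁴ with A_surf = 4πr² = 6.826 m².
T⁴ = 715.7/(0.62·5.67×10⁻⁸·6.826) = 2.983×10⁹ K⁴.

T ≈ 234 K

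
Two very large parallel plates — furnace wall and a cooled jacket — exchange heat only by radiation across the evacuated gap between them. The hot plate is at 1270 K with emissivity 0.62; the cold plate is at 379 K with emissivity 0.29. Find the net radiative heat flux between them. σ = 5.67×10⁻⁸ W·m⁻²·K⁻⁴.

For two infinite grey parallel plates, q = σ(T₁⁴ − T₂⁴)/(1/ε₁ + 1/ε₂ − 1).
T₁⁴ − T₂⁴ = 2.601×10¹² − 2.063×10¹⁰ = 2.581×10¹² K⁴.
1/ε₁ + 1/ε₂ − 1 = 1.613 + 3.448 − 1 = 4.061.
q = 5.67×10⁻⁸ × 2.581×10¹² / 4.061.

q ≈ 36000 W/m²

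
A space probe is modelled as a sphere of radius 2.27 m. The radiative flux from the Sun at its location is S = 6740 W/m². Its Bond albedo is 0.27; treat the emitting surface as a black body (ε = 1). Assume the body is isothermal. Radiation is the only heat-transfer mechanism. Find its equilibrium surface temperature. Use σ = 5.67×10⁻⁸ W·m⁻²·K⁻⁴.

T ≈ 384 K

At equilibrium, absorbed power = emitted power.
Absorbing cross-section = πr² = 16.19 m²; emitting surface = 4πr² = 64.75 m² (ratio 4).
(1−a)S·A_cross = εσ·A_surf·T⁴  ⇒  T⁴ = (1−a)S/(4σ).
T⁴ = 0.730·6740/(4·5.67×10⁻⁸) = 2.169×10¹⁰ K⁴.
T = (2.169×10¹⁰)^(1/4).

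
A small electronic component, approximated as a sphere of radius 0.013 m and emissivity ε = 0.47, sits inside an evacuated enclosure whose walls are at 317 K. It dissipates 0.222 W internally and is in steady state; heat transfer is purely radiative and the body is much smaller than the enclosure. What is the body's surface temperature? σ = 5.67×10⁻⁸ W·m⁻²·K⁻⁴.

T ≈ 344 K

For a small grey body in a large enclosure, net radiated power = εσA(T⁴ − T_w⁴).
Steady state: P = εσA(T⁴ − T_w⁴) with A = 4πr² = 0.002124 m².
T⁴ = P/(εσA) + T_w⁴ = 0.222/(0.47·5.67×10⁻⁸·0.002124) + (317)⁴
    = 3.923×10⁹ + 1.010×10¹⁰ = 1.402×10¹⁰ K⁴.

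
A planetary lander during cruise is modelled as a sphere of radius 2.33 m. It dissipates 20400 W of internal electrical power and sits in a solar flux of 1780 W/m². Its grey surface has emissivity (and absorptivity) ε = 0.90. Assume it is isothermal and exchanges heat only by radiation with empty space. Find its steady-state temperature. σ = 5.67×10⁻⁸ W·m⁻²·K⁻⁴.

T ≈ 342 K

At steady state, absorbed solar power + internal power = radiated power.
Absorbed: α·S·A_cross = 0.90·1780·17.06 = 27320 W (cross-section πr²).
Total input = 27320 + 20400 = 47720 W.
Radiated: εσ·A_surf·T⁴ with A_surf = 4πr² = 68.22 m².
T⁴ = 47720/(0.90·5.67×10⁻⁸·68.22) = 1.371×10¹⁰ K⁴.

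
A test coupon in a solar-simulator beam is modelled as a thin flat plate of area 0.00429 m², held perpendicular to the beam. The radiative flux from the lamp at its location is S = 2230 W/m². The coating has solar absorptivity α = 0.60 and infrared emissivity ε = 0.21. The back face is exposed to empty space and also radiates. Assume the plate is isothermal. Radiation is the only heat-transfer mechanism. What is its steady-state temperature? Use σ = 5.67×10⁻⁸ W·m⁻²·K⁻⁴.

At equilibrium, absorbed power = emitted power.
Absorbing cross-section = A = 0.004290 m²; emitting surface = 2A = 0.008580 m² (ratio 2).
αS·A_cross = εσ·A_surf·T⁴  ⇒  T⁴ = αS/(ε·2σ).
T⁴ = 0.600·2230/(0.21·2·5.67×10⁻⁸) = 5.619×10¹⁰ K⁴.
T = (5.619×10¹⁰)^(1/4).

T ≈ 487 K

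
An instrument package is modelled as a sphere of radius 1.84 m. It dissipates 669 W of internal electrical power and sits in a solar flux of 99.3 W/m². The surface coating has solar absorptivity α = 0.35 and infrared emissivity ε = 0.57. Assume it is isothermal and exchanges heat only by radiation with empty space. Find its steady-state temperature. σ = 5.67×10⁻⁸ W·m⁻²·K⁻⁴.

T ≈ 166 K

At steady state, absorbed solar power + internal power = radiated power.
Absorbed: α·S·A_cross = 0.35·99.3·10.64 = 369.7 W (cross-section πr²).
Total input = 369.7 + 669 = 1039 W.
Radiated: εσ·A_surf·T⁴ with A_surf = 4πr² = 42.54 m².
T⁴ = 1039/(0.57·5.67×10⁻⁸·42.54) = 7.554×10⁸ K⁴.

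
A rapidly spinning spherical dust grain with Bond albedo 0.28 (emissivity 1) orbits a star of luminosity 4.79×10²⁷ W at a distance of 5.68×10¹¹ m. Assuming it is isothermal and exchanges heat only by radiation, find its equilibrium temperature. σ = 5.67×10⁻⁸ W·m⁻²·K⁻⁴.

First find the stellar flux at distance d: S = L/(4πd²) = 4.79×10²⁷/(4π·(5.68×10¹¹)²) = 1181 W/m².
For an isothermal sphere, absorbed (1−a)S·πr² = emitted σ·4πr²·T⁴, so T⁴ = (1−a)S/(4σ).
T⁴ = 0.720·1181/(4·5.67×10⁻⁸) = 3.751×10⁹ K⁴.

T ≈ 247 K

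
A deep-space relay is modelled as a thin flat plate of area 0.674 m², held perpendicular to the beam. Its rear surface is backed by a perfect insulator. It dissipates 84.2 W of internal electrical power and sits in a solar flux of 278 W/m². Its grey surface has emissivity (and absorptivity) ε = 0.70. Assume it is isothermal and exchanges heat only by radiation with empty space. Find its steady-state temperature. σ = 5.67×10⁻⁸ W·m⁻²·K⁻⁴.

At steady state, absorbed solar power + internal power = radiated power.
Absorbed: α·S·A_cross = 0.70·278·0.6740 = 131.2 W (cross-section A).
Total input = 131.2 + 84.2 = 215.4 W.
Radiated: εσ·A_surf·T⁴ with A_surf = A = 0.6740 m².
T⁴ = 215.4/(0.70·5.67×10⁻⁸·0.6740) = 8.051×10⁹ K⁴.

T ≈ 300 K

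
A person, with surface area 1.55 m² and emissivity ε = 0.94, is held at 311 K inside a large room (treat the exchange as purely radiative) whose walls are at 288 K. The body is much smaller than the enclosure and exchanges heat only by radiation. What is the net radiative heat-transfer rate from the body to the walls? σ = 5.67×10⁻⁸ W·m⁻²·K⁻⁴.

For a small grey body in a large enclosure: P_net = εσA(T_body⁴ − T_wall⁴).
A = 1.55 m²; T_body⁴ − T_wall⁴ = 9.355×10⁹ − 6.880×10⁹ = 2.475×10⁹ K⁴.
|P_net| = 0.94·5.67×10⁻⁸·1.550·2.475×10⁹.

P_net ≈ 204 W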